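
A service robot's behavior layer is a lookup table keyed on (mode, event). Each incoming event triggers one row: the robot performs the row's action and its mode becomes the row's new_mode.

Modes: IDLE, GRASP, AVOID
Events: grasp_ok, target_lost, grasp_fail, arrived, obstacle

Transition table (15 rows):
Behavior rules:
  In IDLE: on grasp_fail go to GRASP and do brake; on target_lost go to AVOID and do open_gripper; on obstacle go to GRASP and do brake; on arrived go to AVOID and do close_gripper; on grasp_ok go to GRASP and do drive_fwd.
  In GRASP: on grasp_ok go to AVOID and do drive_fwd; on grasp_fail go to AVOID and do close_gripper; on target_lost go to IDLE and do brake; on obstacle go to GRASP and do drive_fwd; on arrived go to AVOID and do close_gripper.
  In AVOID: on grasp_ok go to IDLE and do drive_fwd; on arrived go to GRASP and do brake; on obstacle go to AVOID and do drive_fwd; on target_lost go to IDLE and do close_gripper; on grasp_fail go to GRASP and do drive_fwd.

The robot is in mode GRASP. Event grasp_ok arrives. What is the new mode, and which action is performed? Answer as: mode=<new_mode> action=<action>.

mode=AVOID action=drive_fwd

current mode = GRASP; filter table to that mode:
  (GRASP, grasp_ok) → (AVOID, drive_fwd)  ← event matches
  (GRASP, grasp_fail) → (AVOID, close_gripper)
  (GRASP, target_lost) → (IDLE, brake)
  (GRASP, obstacle) → (GRASP, drive_fwd)
  (GRASP, arrived) → (AVOID, close_gripper)
event = grasp_ok selects (AVOID, drive_fwd)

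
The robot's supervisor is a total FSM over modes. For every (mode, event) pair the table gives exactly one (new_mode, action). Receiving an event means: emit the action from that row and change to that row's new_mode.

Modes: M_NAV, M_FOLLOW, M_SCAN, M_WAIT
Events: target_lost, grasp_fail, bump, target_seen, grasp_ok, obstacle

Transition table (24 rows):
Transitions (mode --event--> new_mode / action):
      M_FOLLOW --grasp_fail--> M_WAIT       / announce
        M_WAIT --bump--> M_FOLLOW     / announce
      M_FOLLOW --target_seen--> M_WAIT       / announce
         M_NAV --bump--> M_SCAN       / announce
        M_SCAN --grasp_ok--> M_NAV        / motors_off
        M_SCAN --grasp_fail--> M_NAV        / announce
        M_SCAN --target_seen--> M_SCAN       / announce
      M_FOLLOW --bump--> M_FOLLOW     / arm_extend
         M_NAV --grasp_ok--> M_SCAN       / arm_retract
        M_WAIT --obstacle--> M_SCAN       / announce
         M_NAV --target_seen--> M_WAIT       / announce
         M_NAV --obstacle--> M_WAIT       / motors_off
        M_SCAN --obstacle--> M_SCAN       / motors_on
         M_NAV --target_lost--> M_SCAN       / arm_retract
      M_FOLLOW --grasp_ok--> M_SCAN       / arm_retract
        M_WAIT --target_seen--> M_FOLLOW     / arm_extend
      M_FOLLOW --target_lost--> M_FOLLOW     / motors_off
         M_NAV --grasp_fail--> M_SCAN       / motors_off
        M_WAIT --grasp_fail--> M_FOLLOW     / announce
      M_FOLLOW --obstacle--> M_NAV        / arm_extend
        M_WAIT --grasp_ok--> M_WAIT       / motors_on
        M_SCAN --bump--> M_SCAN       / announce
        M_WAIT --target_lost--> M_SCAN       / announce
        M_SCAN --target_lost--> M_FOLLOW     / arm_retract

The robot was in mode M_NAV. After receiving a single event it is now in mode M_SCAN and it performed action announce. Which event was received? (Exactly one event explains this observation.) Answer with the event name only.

bump

try target_lost: (M_NAV, target_lost) → (M_SCAN, arm_retract)
try grasp_fail: (M_NAV, grasp_fail) → (M_SCAN, motors_off)
try bump: (M_NAV, bump) → (M_SCAN, announce)  ← matches
try target_seen: (M_NAV, target_seen) → (M_WAIT, announce)
try grasp_ok: (M_NAV, grasp_ok) → (M_SCAN, arm_retract)
try obstacle: (M_NAV, obstacle) → (M_WAIT, motors_off)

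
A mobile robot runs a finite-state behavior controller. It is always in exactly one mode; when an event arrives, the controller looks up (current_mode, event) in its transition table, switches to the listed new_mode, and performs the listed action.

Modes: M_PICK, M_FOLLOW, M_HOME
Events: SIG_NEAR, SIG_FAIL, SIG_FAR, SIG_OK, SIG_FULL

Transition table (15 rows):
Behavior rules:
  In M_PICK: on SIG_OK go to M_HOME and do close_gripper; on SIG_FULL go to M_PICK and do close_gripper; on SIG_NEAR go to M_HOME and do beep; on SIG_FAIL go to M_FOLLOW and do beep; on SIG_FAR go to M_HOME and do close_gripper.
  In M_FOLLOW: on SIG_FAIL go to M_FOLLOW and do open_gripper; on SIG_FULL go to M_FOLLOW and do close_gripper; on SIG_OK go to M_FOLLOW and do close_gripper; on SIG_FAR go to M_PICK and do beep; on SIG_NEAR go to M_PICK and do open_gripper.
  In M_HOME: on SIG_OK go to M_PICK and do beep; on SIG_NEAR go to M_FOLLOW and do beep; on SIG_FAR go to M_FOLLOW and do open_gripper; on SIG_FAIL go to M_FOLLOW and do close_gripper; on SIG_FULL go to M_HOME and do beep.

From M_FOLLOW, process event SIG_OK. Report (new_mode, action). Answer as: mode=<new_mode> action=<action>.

current mode = M_FOLLOW; filter table to that mode:
  (M_FOLLOW, SIG_FAIL) → (M_FOLLOW, open_gripper)
  (M_FOLLOW, SIG_FULL) → (M_FOLLOW, close_gripper)
  (M_FOLLOW, SIG_OK) → (M_FOLLOW, close_gripper)  ← event matches
  (M_FOLLOW, SIG_FAR) → (M_PICK, beep)
  (M_FOLLOW, SIG_NEAR) → (M_PICK, open_gripper)
event = SIG_OK selects (M_FOLLOW, close_gripper)

mode=M_FOLLOW action=close_gripper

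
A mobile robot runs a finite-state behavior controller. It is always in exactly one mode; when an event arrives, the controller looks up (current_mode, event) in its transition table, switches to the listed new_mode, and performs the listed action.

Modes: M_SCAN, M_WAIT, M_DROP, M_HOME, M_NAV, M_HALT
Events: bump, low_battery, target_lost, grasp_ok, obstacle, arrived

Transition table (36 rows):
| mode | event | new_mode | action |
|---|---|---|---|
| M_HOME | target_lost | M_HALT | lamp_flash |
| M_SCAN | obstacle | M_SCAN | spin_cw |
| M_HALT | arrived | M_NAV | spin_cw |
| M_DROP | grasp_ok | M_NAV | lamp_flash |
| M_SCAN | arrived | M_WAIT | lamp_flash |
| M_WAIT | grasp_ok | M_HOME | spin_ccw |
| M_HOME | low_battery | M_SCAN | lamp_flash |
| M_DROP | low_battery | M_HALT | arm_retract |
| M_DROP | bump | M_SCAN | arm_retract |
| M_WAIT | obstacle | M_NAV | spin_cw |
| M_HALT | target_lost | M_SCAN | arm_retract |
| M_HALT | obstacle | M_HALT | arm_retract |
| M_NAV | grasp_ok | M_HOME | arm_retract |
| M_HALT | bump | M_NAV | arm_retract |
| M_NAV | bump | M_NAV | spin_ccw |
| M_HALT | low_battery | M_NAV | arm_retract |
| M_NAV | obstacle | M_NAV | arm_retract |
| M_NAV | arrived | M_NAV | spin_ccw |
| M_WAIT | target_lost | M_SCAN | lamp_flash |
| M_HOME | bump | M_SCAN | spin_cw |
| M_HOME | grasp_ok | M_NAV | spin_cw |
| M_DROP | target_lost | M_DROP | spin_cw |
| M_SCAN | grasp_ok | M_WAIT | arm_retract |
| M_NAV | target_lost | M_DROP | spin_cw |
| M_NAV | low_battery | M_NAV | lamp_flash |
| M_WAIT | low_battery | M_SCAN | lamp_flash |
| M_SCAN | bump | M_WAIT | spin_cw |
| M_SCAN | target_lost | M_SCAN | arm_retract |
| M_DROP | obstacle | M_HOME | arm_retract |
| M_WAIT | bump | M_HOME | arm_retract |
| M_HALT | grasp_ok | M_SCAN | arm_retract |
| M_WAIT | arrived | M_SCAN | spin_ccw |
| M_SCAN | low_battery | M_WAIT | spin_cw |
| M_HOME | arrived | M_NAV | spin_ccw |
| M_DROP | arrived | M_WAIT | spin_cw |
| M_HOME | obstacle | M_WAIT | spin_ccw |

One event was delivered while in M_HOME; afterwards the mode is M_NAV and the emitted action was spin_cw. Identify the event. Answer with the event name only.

try bump: (M_HOME, bump) → (M_SCAN, spin_cw)
try low_battery: (M_HOME, low_battery) → (M_SCAN, lamp_flash)
try target_lost: (M_HOME, target_lost) → (M_HALT, lamp_flash)
try grasp_ok: (M_HOME, grasp_ok) → (M_NAV, spin_cw)  ← matches
try obstacle: (M_HOME, obstacle) → (M_WAIT, spin_ccw)
try arrived: (M_HOME, arrived) → (M_NAV, spin_ccw)

grasp_ok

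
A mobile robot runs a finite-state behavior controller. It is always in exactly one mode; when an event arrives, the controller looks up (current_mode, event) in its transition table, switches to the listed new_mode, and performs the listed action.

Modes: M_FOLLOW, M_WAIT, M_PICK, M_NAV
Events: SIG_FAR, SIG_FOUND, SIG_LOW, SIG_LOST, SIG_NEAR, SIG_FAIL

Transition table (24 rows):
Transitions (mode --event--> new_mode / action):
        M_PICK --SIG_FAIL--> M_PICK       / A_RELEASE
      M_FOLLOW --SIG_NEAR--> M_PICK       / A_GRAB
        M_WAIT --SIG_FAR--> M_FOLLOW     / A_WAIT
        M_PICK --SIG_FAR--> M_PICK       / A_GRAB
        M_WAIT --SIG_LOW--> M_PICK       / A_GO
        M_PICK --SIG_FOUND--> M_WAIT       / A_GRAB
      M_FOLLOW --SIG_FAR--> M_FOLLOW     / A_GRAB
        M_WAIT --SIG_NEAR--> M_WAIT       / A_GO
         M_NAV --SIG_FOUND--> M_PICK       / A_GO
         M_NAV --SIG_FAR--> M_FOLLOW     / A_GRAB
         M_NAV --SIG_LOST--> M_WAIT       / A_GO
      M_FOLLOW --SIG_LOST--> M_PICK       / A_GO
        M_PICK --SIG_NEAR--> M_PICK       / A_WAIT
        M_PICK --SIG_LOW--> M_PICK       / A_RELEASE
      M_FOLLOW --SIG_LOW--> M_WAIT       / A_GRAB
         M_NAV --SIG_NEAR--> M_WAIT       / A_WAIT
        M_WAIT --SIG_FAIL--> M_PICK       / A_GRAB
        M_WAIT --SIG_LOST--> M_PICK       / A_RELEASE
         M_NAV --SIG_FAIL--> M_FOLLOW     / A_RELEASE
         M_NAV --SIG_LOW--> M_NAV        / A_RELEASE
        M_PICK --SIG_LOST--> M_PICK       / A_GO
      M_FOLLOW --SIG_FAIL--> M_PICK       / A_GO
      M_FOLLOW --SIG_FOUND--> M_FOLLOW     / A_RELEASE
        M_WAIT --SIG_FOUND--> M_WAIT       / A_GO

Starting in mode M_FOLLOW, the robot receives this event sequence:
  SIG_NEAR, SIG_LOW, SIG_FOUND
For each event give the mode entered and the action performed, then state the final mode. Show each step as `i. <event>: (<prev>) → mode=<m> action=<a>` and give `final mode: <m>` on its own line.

final mode: M_WAIT

1. SIG_NEAR: (M_FOLLOW) → mode=M_PICK action=A_GRAB
2. SIG_LOW: (M_PICK) → mode=M_PICK action=A_RELEASE
3. SIG_FOUND: (M_PICK) → mode=M_WAIT action=A_GRAB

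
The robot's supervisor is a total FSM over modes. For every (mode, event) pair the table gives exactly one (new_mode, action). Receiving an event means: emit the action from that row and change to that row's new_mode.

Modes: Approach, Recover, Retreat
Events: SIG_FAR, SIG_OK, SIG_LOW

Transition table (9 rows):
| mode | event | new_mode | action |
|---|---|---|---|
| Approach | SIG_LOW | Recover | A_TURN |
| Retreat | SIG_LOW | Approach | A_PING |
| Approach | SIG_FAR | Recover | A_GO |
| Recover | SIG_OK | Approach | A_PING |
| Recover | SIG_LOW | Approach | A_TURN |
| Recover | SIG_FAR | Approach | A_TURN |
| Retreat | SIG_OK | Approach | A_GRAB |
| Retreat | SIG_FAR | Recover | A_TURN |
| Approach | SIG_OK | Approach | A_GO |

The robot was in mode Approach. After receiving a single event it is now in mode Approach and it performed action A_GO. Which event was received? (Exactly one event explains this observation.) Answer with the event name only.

try SIG_FAR: (Approach, SIG_FAR) → (Recover, A_GO)
try SIG_OK: (Approach, SIG_OK) → (Approach, A_GO)  ← matches
try SIG_LOW: (Approach, SIG_LOW) → (Recover, A_TURN)

SIG_OK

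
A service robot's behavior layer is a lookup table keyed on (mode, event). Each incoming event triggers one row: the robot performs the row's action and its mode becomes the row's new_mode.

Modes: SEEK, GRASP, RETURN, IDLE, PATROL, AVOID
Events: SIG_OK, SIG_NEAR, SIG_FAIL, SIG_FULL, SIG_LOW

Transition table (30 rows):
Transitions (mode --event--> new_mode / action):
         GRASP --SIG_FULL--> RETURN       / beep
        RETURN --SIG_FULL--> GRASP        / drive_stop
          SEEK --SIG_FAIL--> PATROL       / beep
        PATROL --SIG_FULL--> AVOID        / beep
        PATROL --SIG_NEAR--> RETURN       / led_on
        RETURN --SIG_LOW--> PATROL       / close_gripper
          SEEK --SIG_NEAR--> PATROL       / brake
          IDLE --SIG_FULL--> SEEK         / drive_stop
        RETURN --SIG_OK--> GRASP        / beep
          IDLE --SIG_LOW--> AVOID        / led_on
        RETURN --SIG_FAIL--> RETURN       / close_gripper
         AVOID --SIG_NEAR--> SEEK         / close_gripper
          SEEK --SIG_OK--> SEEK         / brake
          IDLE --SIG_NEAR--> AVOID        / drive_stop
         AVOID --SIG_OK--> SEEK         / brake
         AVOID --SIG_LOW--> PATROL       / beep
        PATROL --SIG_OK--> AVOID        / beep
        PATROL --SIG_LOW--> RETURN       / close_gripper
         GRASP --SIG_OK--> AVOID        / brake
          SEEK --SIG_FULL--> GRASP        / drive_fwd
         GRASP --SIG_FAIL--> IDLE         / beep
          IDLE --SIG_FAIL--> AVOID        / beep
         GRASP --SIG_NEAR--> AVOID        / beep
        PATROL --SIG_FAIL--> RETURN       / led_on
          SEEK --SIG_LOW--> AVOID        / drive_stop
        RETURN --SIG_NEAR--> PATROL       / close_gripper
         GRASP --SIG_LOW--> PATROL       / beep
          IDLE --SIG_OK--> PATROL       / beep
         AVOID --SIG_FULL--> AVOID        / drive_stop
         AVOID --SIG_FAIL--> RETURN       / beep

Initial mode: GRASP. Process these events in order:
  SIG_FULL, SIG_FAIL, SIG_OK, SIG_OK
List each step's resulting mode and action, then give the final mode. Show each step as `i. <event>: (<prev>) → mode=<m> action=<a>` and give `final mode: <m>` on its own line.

final mode: AVOID

1. SIG_FULL: (GRASP) → mode=RETURN action=beep
2. SIG_FAIL: (RETURN) → mode=RETURN action=close_gripper
3. SIG_OK: (RETURN) → mode=GRASP action=beep
4. SIG_OK: (GRASP) → mode=AVOID action=brake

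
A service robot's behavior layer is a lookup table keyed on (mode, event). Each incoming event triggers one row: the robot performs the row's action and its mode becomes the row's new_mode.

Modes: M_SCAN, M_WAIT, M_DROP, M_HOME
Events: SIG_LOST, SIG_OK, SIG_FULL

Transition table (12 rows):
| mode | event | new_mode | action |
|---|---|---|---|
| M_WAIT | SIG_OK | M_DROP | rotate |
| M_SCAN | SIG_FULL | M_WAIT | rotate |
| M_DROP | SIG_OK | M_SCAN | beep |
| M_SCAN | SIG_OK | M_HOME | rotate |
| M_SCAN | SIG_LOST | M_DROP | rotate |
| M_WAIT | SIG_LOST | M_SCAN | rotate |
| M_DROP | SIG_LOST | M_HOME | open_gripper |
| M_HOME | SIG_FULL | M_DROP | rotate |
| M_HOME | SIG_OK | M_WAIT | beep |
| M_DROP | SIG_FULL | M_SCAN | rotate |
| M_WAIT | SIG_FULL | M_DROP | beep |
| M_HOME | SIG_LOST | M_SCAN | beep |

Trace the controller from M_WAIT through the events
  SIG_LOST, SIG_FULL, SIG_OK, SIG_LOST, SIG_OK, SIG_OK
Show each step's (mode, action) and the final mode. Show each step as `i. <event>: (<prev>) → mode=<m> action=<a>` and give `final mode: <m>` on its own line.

1. SIG_LOST: (M_WAIT) → mode=M_SCAN action=rotate
2. SIG_FULL: (M_SCAN) → mode=M_WAIT action=rotate
3. SIG_OK: (M_WAIT) → mode=M_DROP action=rotate
4. SIG_LOST: (M_DROP) → mode=M_HOME action=open_gripper
5. SIG_OK: (M_HOME) → mode=M_WAIT action=beep
6. SIG_OK: (M_WAIT) → mode=M_DROP action=rotate

final mode: M_DROP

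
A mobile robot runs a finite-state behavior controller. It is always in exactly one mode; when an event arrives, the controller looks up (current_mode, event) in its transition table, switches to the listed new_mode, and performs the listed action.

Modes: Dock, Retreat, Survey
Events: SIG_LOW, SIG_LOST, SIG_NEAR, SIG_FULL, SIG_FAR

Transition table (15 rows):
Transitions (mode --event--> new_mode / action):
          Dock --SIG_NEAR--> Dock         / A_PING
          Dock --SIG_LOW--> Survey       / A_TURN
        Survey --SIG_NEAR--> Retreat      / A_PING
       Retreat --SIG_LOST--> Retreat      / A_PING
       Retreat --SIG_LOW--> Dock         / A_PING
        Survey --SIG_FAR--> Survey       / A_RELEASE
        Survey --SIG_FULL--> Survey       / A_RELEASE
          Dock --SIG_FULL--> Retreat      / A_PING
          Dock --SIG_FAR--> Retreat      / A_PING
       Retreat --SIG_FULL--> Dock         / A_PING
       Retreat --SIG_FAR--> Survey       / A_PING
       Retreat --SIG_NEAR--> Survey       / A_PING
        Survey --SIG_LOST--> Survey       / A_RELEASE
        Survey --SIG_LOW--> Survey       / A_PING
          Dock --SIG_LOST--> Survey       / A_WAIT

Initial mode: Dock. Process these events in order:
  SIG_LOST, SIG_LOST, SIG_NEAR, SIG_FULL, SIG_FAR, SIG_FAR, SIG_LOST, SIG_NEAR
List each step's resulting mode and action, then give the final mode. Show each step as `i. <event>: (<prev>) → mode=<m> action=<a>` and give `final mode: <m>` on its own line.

final mode: Retreat

1. SIG_LOST: (Dock) → mode=Survey action=A_WAIT
2. SIG_LOST: (Survey) → mode=Survey action=A_RELEASE
3. SIG_NEAR: (Survey) → mode=Retreat action=A_PING
4. SIG_FULL: (Retreat) → mode=Dock action=A_PING
5. SIG_FAR: (Dock) → mode=Retreat action=A_PING
6. SIG_FAR: (Retreat) → mode=Survey action=A_PING
7. SIG_LOST: (Survey) → mode=Survey action=A_RELEASE
8. SIG_NEAR: (Survey) → mode=Retreat action=A_PING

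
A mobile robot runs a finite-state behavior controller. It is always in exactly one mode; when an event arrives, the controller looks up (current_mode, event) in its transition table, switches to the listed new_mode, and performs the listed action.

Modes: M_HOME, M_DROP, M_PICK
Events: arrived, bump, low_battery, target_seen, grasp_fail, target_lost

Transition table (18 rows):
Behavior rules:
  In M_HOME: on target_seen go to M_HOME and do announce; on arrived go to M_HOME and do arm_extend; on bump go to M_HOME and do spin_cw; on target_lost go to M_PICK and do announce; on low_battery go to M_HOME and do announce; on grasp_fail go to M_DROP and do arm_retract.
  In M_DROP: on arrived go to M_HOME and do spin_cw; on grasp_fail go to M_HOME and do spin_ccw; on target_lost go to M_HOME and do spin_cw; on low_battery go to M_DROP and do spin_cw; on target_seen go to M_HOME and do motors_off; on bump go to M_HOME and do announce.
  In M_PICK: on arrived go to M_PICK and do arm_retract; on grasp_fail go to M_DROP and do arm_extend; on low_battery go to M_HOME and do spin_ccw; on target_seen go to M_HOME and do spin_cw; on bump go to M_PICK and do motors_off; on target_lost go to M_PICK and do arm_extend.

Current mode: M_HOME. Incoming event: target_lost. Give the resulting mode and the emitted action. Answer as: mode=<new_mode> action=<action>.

mode=M_PICK action=announce

current mode = M_HOME; filter table to that mode:
  (M_HOME, target_seen) → (M_HOME, announce)
  (M_HOME, arrived) → (M_HOME, arm_extend)
  (M_HOME, bump) → (M_HOME, spin_cw)
  (M_HOME, target_lost) → (M_PICK, announce)  ← event matches
  (M_HOME, low_battery) → (M_HOME, announce)
  (M_HOME, grasp_fail) → (M_DROP, arm_retract)
event = target_lost selects (M_PICK, announce)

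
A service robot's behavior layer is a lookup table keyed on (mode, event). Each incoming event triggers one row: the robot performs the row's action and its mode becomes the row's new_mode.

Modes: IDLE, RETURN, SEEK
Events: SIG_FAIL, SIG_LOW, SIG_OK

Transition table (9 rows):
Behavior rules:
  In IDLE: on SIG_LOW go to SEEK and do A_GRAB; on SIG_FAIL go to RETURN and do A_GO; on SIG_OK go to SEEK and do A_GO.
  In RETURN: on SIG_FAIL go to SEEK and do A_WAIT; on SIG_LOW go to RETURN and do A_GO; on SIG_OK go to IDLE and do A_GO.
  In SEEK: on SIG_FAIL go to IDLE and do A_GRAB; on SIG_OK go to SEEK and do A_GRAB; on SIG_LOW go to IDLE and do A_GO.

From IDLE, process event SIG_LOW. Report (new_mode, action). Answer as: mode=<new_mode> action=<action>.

current mode = IDLE; filter table to that mode:
  (IDLE, SIG_LOW) → (SEEK, A_GRAB)  ← event matches
  (IDLE, SIG_FAIL) → (RETURN, A_GO)
  (IDLE, SIG_OK) → (SEEK, A_GO)
event = SIG_LOW selects (SEEK, A_GRAB)

mode=SEEK action=A_GRAB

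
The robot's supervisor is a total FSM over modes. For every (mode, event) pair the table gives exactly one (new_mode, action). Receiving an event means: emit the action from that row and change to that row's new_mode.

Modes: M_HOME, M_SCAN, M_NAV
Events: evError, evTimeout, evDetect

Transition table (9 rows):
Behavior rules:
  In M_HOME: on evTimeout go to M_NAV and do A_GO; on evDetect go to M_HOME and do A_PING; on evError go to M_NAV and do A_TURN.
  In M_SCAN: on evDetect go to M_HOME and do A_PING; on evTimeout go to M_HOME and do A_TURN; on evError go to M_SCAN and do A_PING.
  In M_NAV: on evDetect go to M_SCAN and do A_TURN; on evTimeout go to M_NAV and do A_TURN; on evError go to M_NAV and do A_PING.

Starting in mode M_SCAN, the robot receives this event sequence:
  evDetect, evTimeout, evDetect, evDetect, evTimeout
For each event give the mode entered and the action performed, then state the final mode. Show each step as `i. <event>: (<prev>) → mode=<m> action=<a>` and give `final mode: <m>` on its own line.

1. evDetect: (M_SCAN) → mode=M_HOME action=A_PING
2. evTimeout: (M_HOME) → mode=M_NAV action=A_GO
3. evDetect: (M_NAV) → mode=M_SCAN action=A_TURN
4. evDetect: (M_SCAN) → mode=M_HOME action=A_PING
5. evTimeout: (M_HOME) → mode=M_NAV action=A_GO

final mode: M_NAV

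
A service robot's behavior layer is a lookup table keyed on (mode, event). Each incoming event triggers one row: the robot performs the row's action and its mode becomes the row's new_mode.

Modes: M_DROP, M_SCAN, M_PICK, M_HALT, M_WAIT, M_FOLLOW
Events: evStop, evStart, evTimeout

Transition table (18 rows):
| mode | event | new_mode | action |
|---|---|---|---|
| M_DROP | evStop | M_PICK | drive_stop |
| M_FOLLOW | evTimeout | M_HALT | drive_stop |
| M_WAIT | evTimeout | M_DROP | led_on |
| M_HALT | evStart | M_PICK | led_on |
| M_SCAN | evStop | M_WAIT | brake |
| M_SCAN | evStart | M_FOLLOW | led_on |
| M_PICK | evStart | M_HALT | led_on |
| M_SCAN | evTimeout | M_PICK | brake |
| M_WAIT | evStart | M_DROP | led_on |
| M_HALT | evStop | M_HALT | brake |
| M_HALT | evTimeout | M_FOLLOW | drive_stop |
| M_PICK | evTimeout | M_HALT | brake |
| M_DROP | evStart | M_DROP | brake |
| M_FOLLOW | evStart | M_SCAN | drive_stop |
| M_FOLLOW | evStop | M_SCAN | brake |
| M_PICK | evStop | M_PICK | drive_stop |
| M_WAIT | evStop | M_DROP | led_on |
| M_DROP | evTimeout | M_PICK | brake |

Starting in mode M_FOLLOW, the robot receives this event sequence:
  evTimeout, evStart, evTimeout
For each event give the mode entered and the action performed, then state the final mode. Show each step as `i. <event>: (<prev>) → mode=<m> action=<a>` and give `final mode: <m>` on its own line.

1. evTimeout: (M_FOLLOW) → mode=M_HALT action=drive_stop
2. evStart: (M_HALT) → mode=M_PICK action=led_on
3. evTimeout: (M_PICK) → mode=M_HALT action=brake

final mode: M_HALT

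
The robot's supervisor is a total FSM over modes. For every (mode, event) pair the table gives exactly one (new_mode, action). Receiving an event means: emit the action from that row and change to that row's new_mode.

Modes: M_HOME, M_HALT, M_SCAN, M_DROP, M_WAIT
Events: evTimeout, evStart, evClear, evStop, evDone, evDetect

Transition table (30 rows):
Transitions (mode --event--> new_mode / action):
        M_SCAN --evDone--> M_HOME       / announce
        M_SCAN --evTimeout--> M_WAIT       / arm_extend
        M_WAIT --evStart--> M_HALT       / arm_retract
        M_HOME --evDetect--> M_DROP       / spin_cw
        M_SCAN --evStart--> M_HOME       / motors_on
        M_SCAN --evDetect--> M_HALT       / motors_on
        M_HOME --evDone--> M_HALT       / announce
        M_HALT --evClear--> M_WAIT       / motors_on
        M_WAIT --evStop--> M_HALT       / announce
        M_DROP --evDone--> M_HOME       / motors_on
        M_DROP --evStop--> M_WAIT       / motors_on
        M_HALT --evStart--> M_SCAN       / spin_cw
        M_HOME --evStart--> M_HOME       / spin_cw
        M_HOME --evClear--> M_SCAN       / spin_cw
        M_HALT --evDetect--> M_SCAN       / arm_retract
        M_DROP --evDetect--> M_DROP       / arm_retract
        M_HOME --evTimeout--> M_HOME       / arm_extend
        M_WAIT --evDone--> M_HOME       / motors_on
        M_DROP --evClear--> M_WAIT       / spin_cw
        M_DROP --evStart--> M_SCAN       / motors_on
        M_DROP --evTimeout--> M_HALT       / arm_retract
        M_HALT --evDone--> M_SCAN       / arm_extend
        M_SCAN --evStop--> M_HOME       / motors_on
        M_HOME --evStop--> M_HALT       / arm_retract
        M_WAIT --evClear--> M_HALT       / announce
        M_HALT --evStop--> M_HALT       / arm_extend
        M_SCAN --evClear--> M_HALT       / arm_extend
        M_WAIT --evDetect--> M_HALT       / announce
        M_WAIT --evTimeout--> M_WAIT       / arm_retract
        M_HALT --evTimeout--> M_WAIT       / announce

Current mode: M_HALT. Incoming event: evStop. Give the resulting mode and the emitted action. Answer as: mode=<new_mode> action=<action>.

mode=M_HALT action=arm_extend

current mode = M_HALT; filter table to that mode:
  (M_HALT, evClear) → (M_WAIT, motors_on)
  (M_HALT, evStart) → (M_SCAN, spin_cw)
  (M_HALT, evDetect) → (M_SCAN, arm_retract)
  (M_HALT, evDone) → (M_SCAN, arm_extend)
  (M_HALT, evStop) → (M_HALT, arm_extend)  ← event matches
  (M_HALT, evTimeout) → (M_WAIT, announce)
event = evStop selects (M_HALT, arm_extend)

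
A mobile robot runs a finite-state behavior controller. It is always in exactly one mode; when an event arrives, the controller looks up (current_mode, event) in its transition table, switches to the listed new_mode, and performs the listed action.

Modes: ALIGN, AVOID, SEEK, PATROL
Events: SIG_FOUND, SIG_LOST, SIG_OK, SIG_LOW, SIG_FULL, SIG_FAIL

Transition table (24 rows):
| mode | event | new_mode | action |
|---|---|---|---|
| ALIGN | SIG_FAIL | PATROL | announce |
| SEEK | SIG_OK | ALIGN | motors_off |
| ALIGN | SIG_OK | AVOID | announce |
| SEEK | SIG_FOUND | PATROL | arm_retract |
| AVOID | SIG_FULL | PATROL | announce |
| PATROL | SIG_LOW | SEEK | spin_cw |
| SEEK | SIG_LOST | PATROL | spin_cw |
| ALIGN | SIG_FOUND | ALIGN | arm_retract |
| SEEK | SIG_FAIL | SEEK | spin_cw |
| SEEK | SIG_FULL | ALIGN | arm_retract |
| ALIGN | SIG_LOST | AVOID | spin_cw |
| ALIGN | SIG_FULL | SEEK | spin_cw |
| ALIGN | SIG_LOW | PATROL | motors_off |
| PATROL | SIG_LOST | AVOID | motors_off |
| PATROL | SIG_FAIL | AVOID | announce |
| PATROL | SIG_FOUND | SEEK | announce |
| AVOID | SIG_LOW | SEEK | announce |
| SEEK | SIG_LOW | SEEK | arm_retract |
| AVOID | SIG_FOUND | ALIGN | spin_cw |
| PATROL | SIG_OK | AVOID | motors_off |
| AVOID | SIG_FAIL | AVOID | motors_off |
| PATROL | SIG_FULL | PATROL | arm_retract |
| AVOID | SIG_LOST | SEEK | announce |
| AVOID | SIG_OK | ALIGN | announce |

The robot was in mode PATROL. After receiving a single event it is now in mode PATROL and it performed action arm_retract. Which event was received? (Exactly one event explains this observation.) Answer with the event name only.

try SIG_FOUND: (PATROL, SIG_FOUND) → (SEEK, announce)
try SIG_LOST: (PATROL, SIG_LOST) → (AVOID, motors_off)
try SIG_OK: (PATROL, SIG_OK) → (AVOID, motors_off)
try SIG_LOW: (PATROL, SIG_LOW) → (SEEK, spin_cw)
try SIG_FULL: (PATROL, SIG_FULL) → (PATROL, arm_retract)  ← matches
try SIG_FAIL: (PATROL, SIG_FAIL) → (AVOID, announce)

SIG_FULL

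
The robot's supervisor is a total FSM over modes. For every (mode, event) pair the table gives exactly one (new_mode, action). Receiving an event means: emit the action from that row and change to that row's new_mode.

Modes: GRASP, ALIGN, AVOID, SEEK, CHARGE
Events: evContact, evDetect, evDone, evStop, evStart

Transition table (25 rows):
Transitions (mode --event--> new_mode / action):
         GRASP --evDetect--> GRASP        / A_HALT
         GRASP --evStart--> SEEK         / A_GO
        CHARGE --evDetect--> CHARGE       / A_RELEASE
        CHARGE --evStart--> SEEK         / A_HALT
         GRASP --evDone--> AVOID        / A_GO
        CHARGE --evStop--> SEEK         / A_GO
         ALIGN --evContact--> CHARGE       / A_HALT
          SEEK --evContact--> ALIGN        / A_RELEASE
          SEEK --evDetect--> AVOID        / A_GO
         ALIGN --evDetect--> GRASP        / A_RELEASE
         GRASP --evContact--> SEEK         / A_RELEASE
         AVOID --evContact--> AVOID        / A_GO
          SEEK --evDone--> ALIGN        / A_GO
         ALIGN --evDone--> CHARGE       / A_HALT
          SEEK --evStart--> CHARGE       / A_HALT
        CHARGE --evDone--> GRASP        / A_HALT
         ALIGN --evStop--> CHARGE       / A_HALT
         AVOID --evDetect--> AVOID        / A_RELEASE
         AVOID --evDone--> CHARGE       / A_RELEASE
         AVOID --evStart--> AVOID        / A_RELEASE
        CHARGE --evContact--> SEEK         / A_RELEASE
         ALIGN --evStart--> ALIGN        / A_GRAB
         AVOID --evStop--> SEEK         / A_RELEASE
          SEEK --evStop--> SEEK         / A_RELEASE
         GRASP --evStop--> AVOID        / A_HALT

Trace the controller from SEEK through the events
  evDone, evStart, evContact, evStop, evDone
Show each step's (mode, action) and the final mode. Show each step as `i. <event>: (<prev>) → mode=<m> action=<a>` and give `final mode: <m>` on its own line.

1. evDone: (SEEK) → mode=ALIGN action=A_GO
2. evStart: (ALIGN) → mode=ALIGN action=A_GRAB
3. evContact: (ALIGN) → mode=CHARGE action=A_HALT
4. evStop: (CHARGE) → mode=SEEK action=A_GO
5. evDone: (SEEK) → mode=ALIGN action=A_GO

final mode: ALIGN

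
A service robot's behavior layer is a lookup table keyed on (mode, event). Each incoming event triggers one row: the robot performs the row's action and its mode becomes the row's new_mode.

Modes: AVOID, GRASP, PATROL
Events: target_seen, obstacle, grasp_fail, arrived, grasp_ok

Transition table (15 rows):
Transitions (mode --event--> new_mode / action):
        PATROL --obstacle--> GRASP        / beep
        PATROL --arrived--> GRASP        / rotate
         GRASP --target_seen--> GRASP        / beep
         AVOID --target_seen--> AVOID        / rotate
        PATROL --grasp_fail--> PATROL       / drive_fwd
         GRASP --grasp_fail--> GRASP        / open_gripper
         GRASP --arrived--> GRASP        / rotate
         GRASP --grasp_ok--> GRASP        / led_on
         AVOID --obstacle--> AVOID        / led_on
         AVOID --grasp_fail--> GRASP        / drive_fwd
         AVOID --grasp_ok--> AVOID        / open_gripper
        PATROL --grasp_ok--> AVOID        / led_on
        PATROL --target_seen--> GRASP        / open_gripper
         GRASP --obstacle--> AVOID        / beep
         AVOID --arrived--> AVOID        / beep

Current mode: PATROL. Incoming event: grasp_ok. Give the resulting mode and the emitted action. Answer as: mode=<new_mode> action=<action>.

current mode = PATROL; filter table to that mode:
  (PATROL, obstacle) → (GRASP, beep)
  (PATROL, arrived) → (GRASP, rotate)
  (PATROL, grasp_fail) → (PATROL, drive_fwd)
  (PATROL, grasp_ok) → (AVOID, led_on)  ← event matches
  (PATROL, target_seen) → (GRASP, open_gripper)
event = grasp_ok selects (AVOID, led_on)

mode=AVOID action=led_on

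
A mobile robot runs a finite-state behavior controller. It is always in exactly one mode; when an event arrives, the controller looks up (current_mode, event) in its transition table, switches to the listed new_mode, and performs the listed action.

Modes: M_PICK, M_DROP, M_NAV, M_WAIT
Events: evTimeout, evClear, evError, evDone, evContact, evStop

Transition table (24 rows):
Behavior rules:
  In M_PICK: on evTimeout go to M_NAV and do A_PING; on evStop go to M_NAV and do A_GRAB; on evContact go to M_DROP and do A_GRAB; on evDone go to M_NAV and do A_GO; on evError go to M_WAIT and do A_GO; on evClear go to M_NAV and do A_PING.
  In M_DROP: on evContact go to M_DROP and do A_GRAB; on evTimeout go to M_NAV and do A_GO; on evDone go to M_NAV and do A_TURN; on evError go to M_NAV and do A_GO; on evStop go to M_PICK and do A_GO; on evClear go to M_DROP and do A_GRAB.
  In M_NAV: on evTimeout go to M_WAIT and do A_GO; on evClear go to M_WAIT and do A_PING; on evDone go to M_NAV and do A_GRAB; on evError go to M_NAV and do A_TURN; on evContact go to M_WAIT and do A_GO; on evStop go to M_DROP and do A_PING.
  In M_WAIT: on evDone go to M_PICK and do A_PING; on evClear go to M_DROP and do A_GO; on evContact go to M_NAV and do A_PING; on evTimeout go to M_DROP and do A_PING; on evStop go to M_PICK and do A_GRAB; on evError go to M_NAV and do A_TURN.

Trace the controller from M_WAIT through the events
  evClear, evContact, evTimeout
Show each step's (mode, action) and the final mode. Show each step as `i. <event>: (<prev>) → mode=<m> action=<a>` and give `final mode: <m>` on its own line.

1. evClear: (M_WAIT) → mode=M_DROP action=A_GO
2. evContact: (M_DROP) → mode=M_DROP action=A_GRAB
3. evTimeout: (M_DROP) → mode=M_NAV action=A_GO

final mode: M_NAV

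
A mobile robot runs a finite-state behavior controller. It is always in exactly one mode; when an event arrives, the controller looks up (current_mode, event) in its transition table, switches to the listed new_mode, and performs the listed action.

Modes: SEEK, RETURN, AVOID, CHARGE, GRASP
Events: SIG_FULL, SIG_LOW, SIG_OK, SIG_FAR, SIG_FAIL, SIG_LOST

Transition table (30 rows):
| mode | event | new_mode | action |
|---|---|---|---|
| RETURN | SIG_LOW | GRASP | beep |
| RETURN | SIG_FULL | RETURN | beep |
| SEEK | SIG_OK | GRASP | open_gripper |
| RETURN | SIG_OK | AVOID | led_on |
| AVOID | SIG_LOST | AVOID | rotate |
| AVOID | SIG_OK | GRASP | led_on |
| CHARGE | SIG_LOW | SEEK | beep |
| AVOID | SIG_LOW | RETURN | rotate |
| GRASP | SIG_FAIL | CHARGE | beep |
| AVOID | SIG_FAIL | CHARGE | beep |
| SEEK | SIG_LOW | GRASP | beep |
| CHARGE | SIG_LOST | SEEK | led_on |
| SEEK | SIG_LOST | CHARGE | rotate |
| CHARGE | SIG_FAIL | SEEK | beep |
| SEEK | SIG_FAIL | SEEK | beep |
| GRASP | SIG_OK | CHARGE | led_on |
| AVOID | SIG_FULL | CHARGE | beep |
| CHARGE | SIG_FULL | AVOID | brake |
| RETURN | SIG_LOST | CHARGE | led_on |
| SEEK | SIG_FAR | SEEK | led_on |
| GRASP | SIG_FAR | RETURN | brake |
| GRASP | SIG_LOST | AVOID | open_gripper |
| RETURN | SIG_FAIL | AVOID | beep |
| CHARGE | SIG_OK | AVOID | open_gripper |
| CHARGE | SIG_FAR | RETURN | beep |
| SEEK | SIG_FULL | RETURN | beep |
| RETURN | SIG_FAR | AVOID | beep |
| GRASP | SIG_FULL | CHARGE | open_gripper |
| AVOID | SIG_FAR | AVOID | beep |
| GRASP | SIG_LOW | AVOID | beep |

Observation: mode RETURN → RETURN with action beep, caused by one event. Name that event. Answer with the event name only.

try SIG_FULL: (RETURN, SIG_FULL) → (RETURN, beep)  ← matches
try SIG_LOW: (RETURN, SIG_LOW) → (GRASP, beep)
try SIG_OK: (RETURN, SIG_OK) → (AVOID, led_on)
try SIG_FAR: (RETURN, SIG_FAR) → (AVOID, beep)
try SIG_FAIL: (RETURN, SIG_FAIL) → (AVOID, beep)
try SIG_LOST: (RETURN, SIG_LOST) → (CHARGE, led_on)

SIG_FULL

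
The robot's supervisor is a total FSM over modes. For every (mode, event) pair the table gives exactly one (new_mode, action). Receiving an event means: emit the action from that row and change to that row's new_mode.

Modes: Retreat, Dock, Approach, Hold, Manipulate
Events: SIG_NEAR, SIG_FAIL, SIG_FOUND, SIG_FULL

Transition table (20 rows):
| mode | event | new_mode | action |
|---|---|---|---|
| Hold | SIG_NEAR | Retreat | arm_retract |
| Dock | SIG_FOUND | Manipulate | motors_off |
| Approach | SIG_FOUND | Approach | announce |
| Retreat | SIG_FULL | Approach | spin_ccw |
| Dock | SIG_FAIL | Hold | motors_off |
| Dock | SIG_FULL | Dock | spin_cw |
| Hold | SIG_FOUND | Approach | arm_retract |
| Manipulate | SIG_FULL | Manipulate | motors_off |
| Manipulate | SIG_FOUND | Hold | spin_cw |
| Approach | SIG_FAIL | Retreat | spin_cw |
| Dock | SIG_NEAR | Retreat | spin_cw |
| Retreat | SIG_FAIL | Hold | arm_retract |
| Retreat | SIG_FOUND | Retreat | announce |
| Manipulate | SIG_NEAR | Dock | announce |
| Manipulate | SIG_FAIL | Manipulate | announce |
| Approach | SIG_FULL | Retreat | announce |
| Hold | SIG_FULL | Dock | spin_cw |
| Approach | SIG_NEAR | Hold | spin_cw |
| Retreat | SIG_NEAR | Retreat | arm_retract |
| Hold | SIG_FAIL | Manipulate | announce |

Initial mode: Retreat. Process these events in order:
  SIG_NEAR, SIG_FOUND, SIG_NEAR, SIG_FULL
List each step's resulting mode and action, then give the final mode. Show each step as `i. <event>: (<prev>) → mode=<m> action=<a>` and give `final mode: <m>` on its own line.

final mode: Approach

1. SIG_NEAR: (Retreat) → mode=Retreat action=arm_retract
2. SIG_FOUND: (Retreat) → mode=Retreat action=announce
3. SIG_NEAR: (Retreat) → mode=Retreat action=arm_retract
4. SIG_FULL: (Retreat) → mode=Approach action=spin_ccw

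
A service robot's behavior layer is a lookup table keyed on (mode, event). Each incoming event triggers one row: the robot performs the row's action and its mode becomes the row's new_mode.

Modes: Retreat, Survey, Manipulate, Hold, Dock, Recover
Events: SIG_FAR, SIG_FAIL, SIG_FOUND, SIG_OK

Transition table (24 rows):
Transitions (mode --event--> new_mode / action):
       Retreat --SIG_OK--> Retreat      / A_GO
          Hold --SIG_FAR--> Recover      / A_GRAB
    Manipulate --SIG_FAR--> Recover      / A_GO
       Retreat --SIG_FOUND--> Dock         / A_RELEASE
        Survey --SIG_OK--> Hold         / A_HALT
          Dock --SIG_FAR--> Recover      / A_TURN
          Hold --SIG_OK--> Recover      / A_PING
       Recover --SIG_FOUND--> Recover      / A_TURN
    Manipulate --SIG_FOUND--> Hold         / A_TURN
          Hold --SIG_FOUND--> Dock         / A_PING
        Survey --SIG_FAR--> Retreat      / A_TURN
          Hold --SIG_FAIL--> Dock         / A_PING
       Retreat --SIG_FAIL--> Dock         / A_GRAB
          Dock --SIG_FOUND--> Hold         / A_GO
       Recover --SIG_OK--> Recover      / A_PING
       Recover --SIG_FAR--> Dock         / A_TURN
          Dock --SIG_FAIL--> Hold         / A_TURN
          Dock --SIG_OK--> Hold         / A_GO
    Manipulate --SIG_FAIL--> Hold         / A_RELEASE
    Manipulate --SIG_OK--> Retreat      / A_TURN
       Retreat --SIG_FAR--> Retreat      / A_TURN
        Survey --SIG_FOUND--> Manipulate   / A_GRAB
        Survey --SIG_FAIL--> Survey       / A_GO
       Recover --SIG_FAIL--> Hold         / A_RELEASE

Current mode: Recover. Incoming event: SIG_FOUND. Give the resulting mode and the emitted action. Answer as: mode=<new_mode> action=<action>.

current mode = Recover; filter table to that mode:
  (Recover, SIG_FOUND) → (Recover, A_TURN)  ← event matches
  (Recover, SIG_OK) → (Recover, A_PING)
  (Recover, SIG_FAR) → (Dock, A_TURN)
  (Recover, SIG_FAIL) → (Hold, A_RELEASE)
event = SIG_FOUND selects (Recover, A_TURN)

mode=Recover action=A_TURN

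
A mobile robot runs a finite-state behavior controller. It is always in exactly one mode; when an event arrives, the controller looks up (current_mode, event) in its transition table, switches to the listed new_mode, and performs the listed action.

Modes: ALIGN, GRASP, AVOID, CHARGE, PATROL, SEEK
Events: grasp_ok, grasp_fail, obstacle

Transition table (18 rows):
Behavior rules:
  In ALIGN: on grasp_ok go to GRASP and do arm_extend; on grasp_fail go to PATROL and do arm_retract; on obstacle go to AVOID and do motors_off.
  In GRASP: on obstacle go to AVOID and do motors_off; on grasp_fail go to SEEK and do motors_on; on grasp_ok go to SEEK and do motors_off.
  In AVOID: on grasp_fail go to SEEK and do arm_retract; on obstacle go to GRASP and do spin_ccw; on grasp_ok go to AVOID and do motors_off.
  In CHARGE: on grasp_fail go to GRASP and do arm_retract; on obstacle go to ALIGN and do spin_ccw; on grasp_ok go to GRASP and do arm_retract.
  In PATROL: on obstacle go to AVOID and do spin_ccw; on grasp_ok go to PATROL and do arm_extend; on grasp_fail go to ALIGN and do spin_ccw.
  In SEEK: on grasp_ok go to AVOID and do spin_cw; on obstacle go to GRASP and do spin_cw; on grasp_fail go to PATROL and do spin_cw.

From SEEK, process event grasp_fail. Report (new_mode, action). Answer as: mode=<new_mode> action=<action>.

mode=PATROL action=spin_cw

current mode = SEEK; filter table to that mode:
  (SEEK, grasp_ok) → (AVOID, spin_cw)
  (SEEK, obstacle) → (GRASP, spin_cw)
  (SEEK, grasp_fail) → (PATROL, spin_cw)  ← event matches
event = grasp_fail selects (PATROL, spin_cw)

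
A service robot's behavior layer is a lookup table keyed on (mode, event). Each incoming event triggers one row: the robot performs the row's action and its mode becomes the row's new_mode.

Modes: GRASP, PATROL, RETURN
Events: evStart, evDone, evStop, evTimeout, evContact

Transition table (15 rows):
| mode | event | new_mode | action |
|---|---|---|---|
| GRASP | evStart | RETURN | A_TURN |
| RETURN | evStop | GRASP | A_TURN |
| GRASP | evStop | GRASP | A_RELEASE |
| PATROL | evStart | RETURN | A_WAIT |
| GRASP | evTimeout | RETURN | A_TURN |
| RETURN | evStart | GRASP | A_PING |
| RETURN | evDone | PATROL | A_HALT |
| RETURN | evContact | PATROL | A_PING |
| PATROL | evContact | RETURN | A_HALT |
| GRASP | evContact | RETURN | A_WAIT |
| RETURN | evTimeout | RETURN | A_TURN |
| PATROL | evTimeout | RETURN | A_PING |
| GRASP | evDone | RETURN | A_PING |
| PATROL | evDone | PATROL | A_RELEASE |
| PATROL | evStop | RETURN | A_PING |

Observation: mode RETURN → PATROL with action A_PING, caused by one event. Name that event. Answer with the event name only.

evContact

try evStart: (RETURN, evStart) → (GRASP, A_PING)
try evDone: (RETURN, evDone) → (PATROL, A_HALT)
try evStop: (RETURN, evStop) → (GRASP, A_TURN)
try evTimeout: (RETURN, evTimeout) → (RETURN, A_TURN)
try evContact: (RETURN, evContact) → (PATROL, A_PING)  ← matches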